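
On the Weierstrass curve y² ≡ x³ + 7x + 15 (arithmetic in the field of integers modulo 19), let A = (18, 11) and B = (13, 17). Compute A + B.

(13, 2)

(18, 11) + (13, 17). λ = (17 - 11)/(13 - 18) ≡ 6/14 mod 19. 14⁻¹ ≡ 15 (mod 19), so λ ≡ 14.
  x = λ² - 18 - 13 = 196 - 31 ≡ 13; y = λ·(18 - 13) - 11 ≡ 2. → (13, 2)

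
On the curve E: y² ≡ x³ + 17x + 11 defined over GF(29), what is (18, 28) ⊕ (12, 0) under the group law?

(24, 2)

(18, 28) + (12, 0). λ = (0 - 28)/(12 - 18) ≡ 1/23 mod 29. 23⁻¹ ≡ 24 (mod 29), so λ ≡ 24.
  x = λ² - 18 - 12 = 576 - 30 ≡ 24; y = λ·(18 - 24) - 28 ≡ 2. → (24, 2)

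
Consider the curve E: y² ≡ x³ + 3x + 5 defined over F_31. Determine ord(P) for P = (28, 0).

2

2P: (28, 0) + (28, 0): same x and y₁ ≡ -y₂, so the sum is the point at infinity.
2P = the point at infinity, so the order is 2.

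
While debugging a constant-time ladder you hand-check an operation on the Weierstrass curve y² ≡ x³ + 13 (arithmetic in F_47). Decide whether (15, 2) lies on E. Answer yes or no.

yes

y² = 2² ≡ 4; x³ + 0x + 13 = 3388 ≡ 4 (mod 47). 4 = 4.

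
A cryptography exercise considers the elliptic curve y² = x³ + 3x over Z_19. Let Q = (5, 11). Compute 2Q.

tangent at (5, 11): λ = (3·5² + 3)/(2·11) ≡ 2/3. 3⁻¹ ≡ 13 (mod 19), so λ ≡ 2·13 ≡ 7.
  x = λ² - 5 - 5 = 49 - 10 ≡ 1; y = λ·(5 - 1) - 11 ≡ 17. → (1, 17)

(1, 17)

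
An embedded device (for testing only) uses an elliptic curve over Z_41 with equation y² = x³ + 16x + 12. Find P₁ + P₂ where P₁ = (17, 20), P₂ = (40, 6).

(17, 20) + (40, 6). λ = (6 - 20)/(40 - 17) ≡ 27/23 mod 41. 23⁻¹ ≡ 25 (mod 41), so λ ≡ 19.
  x = λ² - 17 - 40 = 361 - 57 ≡ 17; y = λ·(17 - 17) - 20 ≡ 21. → (17, 21)

(17, 21)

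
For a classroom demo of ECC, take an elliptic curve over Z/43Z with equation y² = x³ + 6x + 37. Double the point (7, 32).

(11, 31)

tangent at (7, 32): λ = (3·7² + 6)/(2·32) ≡ 24/21. 21⁻¹ ≡ 41 (mod 43), so λ ≡ 24·41 ≡ 38.
  x = λ² - 7 - 7 = 1444 - 14 ≡ 11; y = λ·(7 - 11) - 32 ≡ 31. → (11, 31)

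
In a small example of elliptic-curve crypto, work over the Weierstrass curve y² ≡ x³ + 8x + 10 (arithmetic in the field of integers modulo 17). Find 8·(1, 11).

Write Q = (1, 11).
Double-and-add on 8 = (1000)₂. Start with Q = (1, 11) for the leading 1-bit.
double: tangent at (1, 11): λ = (3·1² + 8)/(2·11) ≡ 11/5. 5⁻¹ ≡ 7 (mod 17), so λ ≡ 11·7 ≡ 9.
  x = λ² - 1 - 1 = 81 - 2 ≡ 11; y = λ·(1 - 11) - 11 ≡ 1. → (11, 1)
double: tangent at (11, 1): λ = (3·11² + 8)/(2·1) ≡ 14/2. 2⁻¹ ≡ 9 (mod 17) since 2·9 = 18 ≡ 1, so λ ≡ 14·9 ≡ 7.
  x = λ² - 11 - 11 = 49 - 22 ≡ 10; y = λ·(11 - 10) - 1 ≡ 6. → (10, 6)
double: tangent at (10, 6): λ = (3·10² + 8)/(2·6) ≡ 2/12. 12⁻¹ ≡ 10 (mod 17), so λ ≡ 2·10 ≡ 3.
  x = λ² - 10 - 10 = 9 - 20 ≡ 6; y = λ·(10 - 6) - 6 ≡ 6. → (6, 6)

(6, 6)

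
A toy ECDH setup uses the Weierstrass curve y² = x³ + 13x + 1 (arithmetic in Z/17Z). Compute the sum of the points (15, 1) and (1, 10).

(10, 14)

(15, 1) + (1, 10). λ = (10 - 1)/(1 - 15) ≡ 9/3 mod 17. 3⁻¹ ≡ 6 (mod 17) since 3·6 = 18 ≡ 1, so λ ≡ 3.
  x = λ² - 15 - 1 = 9 - 16 ≡ 10; y = λ·(15 - 10) - 1 ≡ 14. → (10, 14)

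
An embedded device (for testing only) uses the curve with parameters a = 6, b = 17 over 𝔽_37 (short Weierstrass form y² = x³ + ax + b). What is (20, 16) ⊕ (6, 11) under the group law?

(20, 21)

(20, 16) + (6, 11). λ = (11 - 16)/(6 - 20) ≡ 32/23 mod 37. 23⁻¹ ≡ 29 (mod 37), so λ ≡ 3.
  x = λ² - 20 - 6 = 9 - 26 ≡ 20; y = λ·(20 - 20) - 16 ≡ 21. → (20, 21)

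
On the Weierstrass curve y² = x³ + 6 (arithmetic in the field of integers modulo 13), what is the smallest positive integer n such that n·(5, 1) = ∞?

2P: tangent at (5, 1): λ = (3·5² + 0)/(2·1) ≡ 10/2. 2⁻¹ ≡ 7 (mod 13), so λ ≡ 10·7 ≡ 5.
  x = λ² - 5 - 5 = 25 - 10 ≡ 2; y = λ·(5 - 2) - 1 ≡ 1. → (2, 1)
3P: (2, 1) + (5, 1). λ = (1 - 1)/(5 - 2) ≡ 0/3 mod 13. 3⁻¹ ≡ 9 (mod 13), so λ ≡ 0.
  x = λ² - 2 - 5 = 0 - 7 ≡ 6; y = λ·(2 - 6) - 1 ≡ 12. → (6, 12)
4P: (6, 12) + (5, 1). λ = (1 - 12)/(5 - 6) ≡ 2/12 mod 13. 12⁻¹ ≡ 12 (mod 13) since 12·12 = 144 ≡ 1, so λ ≡ 11.
  x = λ² - 6 - 5 = 121 - 11 ≡ 6; y = λ·(6 - 6) - 12 ≡ 1. → (6, 1)
5P: (6, 1) + (5, 1). λ = (1 - 1)/(5 - 6) ≡ 0/12 mod 13. 12⁻¹ ≡ 12 (mod 13) since 12·12 = 144 ≡ 1, so λ ≡ 0.
  x = λ² - 6 - 5 = 0 - 11 ≡ 2; y = λ·(6 - 2) - 1 ≡ 12. → (2, 12)
6P: (2, 12) + (5, 1). λ = (1 - 12)/(5 - 2) ≡ 2/3 mod 13. 3⁻¹ ≡ 9 (mod 13), so λ ≡ 5.
  x = λ² - 2 - 5 = 25 - 7 ≡ 5; y = λ·(2 - 5) - 12 ≡ 12. → (5, 12)
7P: (5, 12) + (5, 1): same x and y₁ ≡ -y₂, so the sum is ∞.
7P = ∞, so the order is 7.

7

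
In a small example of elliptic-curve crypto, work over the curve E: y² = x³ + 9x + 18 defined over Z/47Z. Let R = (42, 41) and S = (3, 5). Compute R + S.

(34, 17)

(42, 41) + (3, 5). λ = (5 - 41)/(3 - 42) ≡ 11/8 mod 47. 8⁻¹ ≡ 6 (mod 47), so λ ≡ 19.
  x = λ² - 42 - 3 = 361 - 45 ≡ 34; y = λ·(42 - 34) - 41 ≡ 17. → (34, 17)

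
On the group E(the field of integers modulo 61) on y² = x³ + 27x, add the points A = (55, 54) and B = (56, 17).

(38, 49)

(55, 54) + (56, 17). λ = (17 - 54)/(56 - 55) ≡ 24/1 mod 61. 1⁻¹ ≡ 1 (mod 61) since 1·1 = 1 ≡ 1, so λ ≡ 24.
  x = λ² - 55 - 56 = 576 - 111 ≡ 38; y = λ·(55 - 38) - 54 ≡ 49. → (38, 49)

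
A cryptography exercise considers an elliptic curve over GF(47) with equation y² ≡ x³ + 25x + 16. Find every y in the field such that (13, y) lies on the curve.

0

x³ + 25x + 16 = 2538 ≡ 0 (mod 47).
Only y = 0 satisfies y² ≡ 0.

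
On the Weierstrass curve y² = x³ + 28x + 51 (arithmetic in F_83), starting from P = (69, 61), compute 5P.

(47, 64)

Double-and-add on 5 = (101)₂. Start with P = (69, 61) for the leading 1-bit.
double: tangent at (69, 61): λ = (3·69² + 28)/(2·61) ≡ 35/39. 39⁻¹ ≡ 66 (mod 83), so λ ≡ 35·66 ≡ 69.
  x = λ² - 69 - 69 = 4761 - 138 ≡ 58; y = λ·(69 - 58) - 61 ≡ 34. → (58, 34)
double: tangent at (58, 34): λ = (3·58² + 28)/(2·34) ≡ 77/68. 68⁻¹ ≡ 11 (mod 83), so λ ≡ 77·11 ≡ 17.
  x = λ² - 58 - 58 = 289 - 116 ≡ 7; y = λ·(58 - 7) - 34 ≡ 3. → (7, 3)
add P: (7, 3) + (69, 61). λ = (61 - 3)/(69 - 7) ≡ 58/62 mod 83. 62⁻¹ ≡ 79 (mod 83) since 62·79 = 4898 ≡ 1, so λ ≡ 17.
  x = λ² - 7 - 69 = 289 - 76 ≡ 47; y = λ·(7 - 47) - 3 ≡ 64. → (47, 64)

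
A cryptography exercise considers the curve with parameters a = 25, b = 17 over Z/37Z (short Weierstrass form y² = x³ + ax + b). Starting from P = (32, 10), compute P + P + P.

Repeated addition: build up to 3P.
2P: tangent at (32, 10): λ = (3·32² + 25)/(2·10) ≡ 26/20. 20⁻¹ ≡ 13 (mod 37) since 20·13 = 260 ≡ 1, so λ ≡ 26·13 ≡ 5.
  x = λ² - 32 - 32 = 25 - 64 ≡ 35; y = λ·(32 - 35) - 10 ≡ 12. → (35, 12)
3P: (35, 12) + (32, 10). λ = (10 - 12)/(32 - 35) ≡ 35/34 mod 37. 34⁻¹ ≡ 12 (mod 37) since 34·12 = 408 ≡ 1, so λ ≡ 13.
  x = λ² - 35 - 32 = 169 - 67 ≡ 28; y = λ·(35 - 28) - 12 ≡ 5. → (28, 5)

(28, 5)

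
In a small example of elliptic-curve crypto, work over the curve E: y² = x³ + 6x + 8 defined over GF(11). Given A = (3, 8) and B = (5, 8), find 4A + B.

(5, 3)

First 4A:
Repeated addition: build up to 4A.
2A: tangent at (3, 8): λ = (3·3² + 6)/(2·8) ≡ 0/5. 5⁻¹ ≡ 9 (mod 11) since 5·9 = 45 ≡ 1, so λ ≡ 0·9 ≡ 0.
  x = λ² - 3 - 3 = 0 - 6 ≡ 5; y = λ·(3 - 5) - 8 ≡ 3. → (5, 3)
3A: (5, 3) + (3, 8). λ = (8 - 3)/(3 - 5) ≡ 5/9 mod 11. 9⁻¹ ≡ 5 (mod 11), so λ ≡ 3.
  x = λ² - 5 - 3 = 9 - 8 ≡ 1; y = λ·(5 - 1) - 3 ≡ 9. → (1, 9)
4A: (1, 9) + (3, 8). λ = (8 - 9)/(3 - 1) ≡ 10/2 mod 11. 2⁻¹ ≡ 6 (mod 11) since 2·6 = 12 ≡ 1, so λ ≡ 5.
  x = λ² - 1 - 3 = 25 - 4 ≡ 10; y = λ·(1 - 10) - 9 ≡ 1. → (10, 1)
4A = (10, 1).
Finally 4A + B:
(10, 1) + (5, 8). λ = (8 - 1)/(5 - 10) ≡ 7/6 mod 11. 6⁻¹ ≡ 2 (mod 11), so λ ≡ 3.
  x = λ² - 10 - 5 = 9 - 15 ≡ 5; y = λ·(10 - 5) - 1 ≡ 3. → (5, 3)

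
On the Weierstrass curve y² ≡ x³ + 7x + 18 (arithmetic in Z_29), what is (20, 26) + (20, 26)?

tangent at (20, 26): λ = (3·20² + 7)/(2·26) ≡ 18/23. 23⁻¹ ≡ 24 (mod 29), so λ ≡ 18·24 ≡ 26.
  x = λ² - 20 - 20 = 676 - 40 ≡ 27; y = λ·(20 - 27) - 26 ≡ 24. → (27, 24)

(27, 24)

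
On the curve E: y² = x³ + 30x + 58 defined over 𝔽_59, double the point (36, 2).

tangent at (36, 2): λ = (3·36² + 30)/(2·2) ≡ 24/4. 4⁻¹ ≡ 15 (mod 59), so λ ≡ 24·15 ≡ 6.
  x = λ² - 36 - 36 = 36 - 72 ≡ 23; y = λ·(36 - 23) - 2 ≡ 17. → (23, 17)

(23, 17)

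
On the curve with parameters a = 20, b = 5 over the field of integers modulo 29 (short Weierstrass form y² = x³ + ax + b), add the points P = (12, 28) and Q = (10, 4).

(12, 28) + (10, 4). λ = (4 - 28)/(10 - 12) ≡ 5/27 mod 29. 27⁻¹ ≡ 14 (mod 29), so λ ≡ 12.
  x = λ² - 12 - 10 = 144 - 22 ≡ 6; y = λ·(12 - 6) - 28 ≡ 15. → (6, 15)

(6, 15)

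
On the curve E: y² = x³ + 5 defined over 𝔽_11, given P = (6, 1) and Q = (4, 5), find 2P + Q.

First 2P:
Repeated addition: build up to 2P.
2P: tangent at (6, 1): λ = (3·6² + 0)/(2·1) ≡ 9/2. 2⁻¹ ≡ 6 (mod 11), so λ ≡ 9·6 ≡ 10.
  x = λ² - 6 - 6 = 100 - 12 ≡ 0; y = λ·(6 - 0) - 1 ≡ 4. → (0, 4)
2P = (0, 4).
Finally 2P + Q:
(0, 4) + (4, 5). λ = (5 - 4)/(4 - 0) ≡ 1/4 mod 11. 4⁻¹ ≡ 3 (mod 11) since 4·3 = 12 ≡ 1, so λ ≡ 3.
  x = λ² - 0 - 4 = 9 - 4 ≡ 5; y = λ·(0 - 5) - 4 ≡ 3. → (5, 3)

(5, 3)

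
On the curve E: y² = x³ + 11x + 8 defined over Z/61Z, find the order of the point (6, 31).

8

2P: tangent at (6, 31): λ = (3·6² + 11)/(2·31) ≡ 58/1. 1⁻¹ ≡ 1 (mod 61) since 1·1 = 1 ≡ 1, so λ ≡ 58·1 ≡ 58.
  x = λ² - 6 - 6 = 3364 - 12 ≡ 58; y = λ·(6 - 58) - 31 ≡ 3. → (58, 3)
3P: (58, 3) + (6, 31). λ = (31 - 3)/(6 - 58) ≡ 28/9 mod 61. 9⁻¹ ≡ 34 (mod 61), so λ ≡ 37.
  x = λ² - 58 - 6 = 1369 - 64 ≡ 24; y = λ·(58 - 24) - 3 ≡ 35. → (24, 35)
4P: (24, 35) + (6, 31). λ = (31 - 35)/(6 - 24) ≡ 57/43 mod 61. 43⁻¹ ≡ 44 (mod 61), so λ ≡ 7.
  x = λ² - 24 - 6 = 49 - 30 ≡ 19; y = λ·(24 - 19) - 35 ≡ 0. → (19, 0)
5P: (19, 0) + (6, 31). λ = (31 - 0)/(6 - 19) ≡ 31/48 mod 61. 48⁻¹ ≡ 14 (mod 61) since 48·14 = 672 ≡ 1, so λ ≡ 7.
  x = λ² - 19 - 6 = 49 - 25 ≡ 24; y = λ·(19 - 24) - 0 ≡ 26. → (24, 26)
6P: (24, 26) + (6, 31). λ = (31 - 26)/(6 - 24) ≡ 5/43 mod 61. 43⁻¹ ≡ 44 (mod 61) since 43·44 = 1892 ≡ 1, so λ ≡ 37.
  x = λ² - 24 - 6 = 1369 - 30 ≡ 58; y = λ·(24 - 58) - 26 ≡ 58. → (58, 58)
7P: (58, 58) + (6, 31). λ = (31 - 58)/(6 - 58) ≡ 34/9 mod 61. 9⁻¹ ≡ 34 (mod 61) since 9·34 = 306 ≡ 1, so λ ≡ 58.
  x = λ² - 58 - 6 = 3364 - 64 ≡ 6; y = λ·(58 - 6) - 58 ≡ 30. → (6, 30)
8P: (6, 30) + (6, 31): same x and y₁ ≡ -y₂, so the sum is O.
8P = O, so the order is 8.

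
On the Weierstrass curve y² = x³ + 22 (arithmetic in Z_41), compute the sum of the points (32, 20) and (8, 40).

(32, 20) + (8, 40). λ = (40 - 20)/(8 - 32) ≡ 20/17 mod 41. 17⁻¹ ≡ 29 (mod 41), so λ ≡ 6.
  x = λ² - 32 - 8 = 36 - 40 ≡ 37; y = λ·(32 - 37) - 20 ≡ 32. → (37, 32)

(37, 32)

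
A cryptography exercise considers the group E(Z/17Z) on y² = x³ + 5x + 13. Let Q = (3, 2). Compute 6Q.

(7, 0)

Double-and-add on 6 = (110)₂. Start with Q = (3, 2) for the leading 1-bit.
double: tangent at (3, 2): λ = (3·3² + 5)/(2·2) ≡ 15/4. 4⁻¹ ≡ 13 (mod 17) since 4·13 = 52 ≡ 1, so λ ≡ 15·13 ≡ 8.
  x = λ² - 3 - 3 = 64 - 6 ≡ 7; y = λ·(3 - 7) - 2 ≡ 0. → (7, 0)
add Q: (7, 0) + (3, 2). λ = (2 - 0)/(3 - 7) ≡ 2/13 mod 17. 13⁻¹ ≡ 4 (mod 17), so λ ≡ 8.
  x = λ² - 7 - 3 = 64 - 10 ≡ 3; y = λ·(7 - 3) - 0 ≡ 15. → (3, 15)
double: tangent at (3, 15): λ = (3·3² + 5)/(2·15) ≡ 15/13. 13⁻¹ ≡ 4 (mod 17) since 13·4 = 52 ≡ 1, so λ ≡ 15·4 ≡ 9.
  x = λ² - 3 - 3 = 81 - 6 ≡ 7; y = λ·(3 - 7) - 15 ≡ 0. → (7, 0)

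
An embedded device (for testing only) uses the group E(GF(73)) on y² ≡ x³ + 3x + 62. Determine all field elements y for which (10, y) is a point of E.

x³ + 3x + 62 = 1092 ≡ 70 (mod 73).
Square roots of 70 mod 73: 17 and 56 (since 17² = 289 ≡ 70).

17, 56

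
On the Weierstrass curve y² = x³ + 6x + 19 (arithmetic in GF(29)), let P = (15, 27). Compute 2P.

(4, 7)

tangent at (15, 27): λ = (3·15² + 6)/(2·27) ≡ 14/25. 25⁻¹ ≡ 7 (mod 29) since 25·7 = 175 ≡ 1, so λ ≡ 14·7 ≡ 11.
  x = λ² - 15 - 15 = 121 - 30 ≡ 4; y = λ·(15 - 4) - 27 ≡ 7. → (4, 7)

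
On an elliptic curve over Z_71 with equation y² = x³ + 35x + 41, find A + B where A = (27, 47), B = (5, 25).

(27, 47) + (5, 25). λ = (25 - 47)/(5 - 27) ≡ 49/49 mod 71. 49⁻¹ ≡ 29 (mod 71) since 49·29 = 1421 ≡ 1, so λ ≡ 1.
  x = λ² - 27 - 5 = 1 - 32 ≡ 40; y = λ·(27 - 40) - 47 ≡ 11. → (40, 11)

(40, 11)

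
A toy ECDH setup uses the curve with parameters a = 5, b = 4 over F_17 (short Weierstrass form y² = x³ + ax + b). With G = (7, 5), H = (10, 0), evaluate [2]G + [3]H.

(9, 9)

First 2G:
Repeated addition: build up to 2G.
2G: tangent at (7, 5): λ = (3·7² + 5)/(2·5) ≡ 16/10. 10⁻¹ ≡ 12 (mod 17) since 10·12 = 120 ≡ 1, so λ ≡ 16·12 ≡ 5.
  x = λ² - 7 - 7 = 25 - 14 ≡ 11; y = λ·(7 - 11) - 5 ≡ 9. → (11, 9)
2G = (11, 9).
Next 3H:
Repeated addition: build up to 3H.
2H: (10, 0) + (10, 0): same x and y₁ ≡ -y₂, so the sum is 𝒪.
3H: 𝒪 + (10, 0) = (10, 0) (identity).
3H = (10, 0).
Finally 2G + 3H:
(11, 9) + (10, 0). λ = (0 - 9)/(10 - 11) ≡ 8/16 mod 17. 16⁻¹ ≡ 16 (mod 17), so λ ≡ 9.
  x = λ² - 11 - 10 = 81 - 21 ≡ 9; y = λ·(11 - 9) - 9 ≡ 9. → (9, 9)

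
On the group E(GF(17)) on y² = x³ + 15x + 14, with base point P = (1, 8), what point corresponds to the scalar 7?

Double-and-add on 7 = (111)₂. Start with P = (1, 8) for the leading 1-bit.
double: tangent at (1, 8): λ = (3·1² + 15)/(2·8) ≡ 1/16. 16⁻¹ ≡ 16 (mod 17), so λ ≡ 1·16 ≡ 16.
  x = λ² - 1 - 1 = 256 - 2 ≡ 16; y = λ·(1 - 16) - 8 ≡ 7. → (16, 7)
add P: (16, 7) + (1, 8). λ = (8 - 7)/(1 - 16) ≡ 1/2 mod 17. 2⁻¹ ≡ 9 (mod 17), so λ ≡ 9.
  x = λ² - 16 - 1 = 81 - 17 ≡ 13; y = λ·(16 - 13) - 7 ≡ 3. → (13, 3)
double: tangent at (13, 3): λ = (3·13² + 15)/(2·3) ≡ 12/6. 6⁻¹ ≡ 3 (mod 17) since 6·3 = 18 ≡ 1, so λ ≡ 12·3 ≡ 2.
  x = λ² - 13 - 13 = 4 - 26 ≡ 12; y = λ·(13 - 12) - 3 ≡ 16. → (12, 16)
add P: (12, 16) + (1, 8). λ = (8 - 16)/(1 - 12) ≡ 9/6 mod 17. 6⁻¹ ≡ 3 (mod 17), so λ ≡ 10.
  x = λ² - 12 - 1 = 100 - 13 ≡ 2; y = λ·(12 - 2) - 16 ≡ 16. → (2, 16)

(2, 16)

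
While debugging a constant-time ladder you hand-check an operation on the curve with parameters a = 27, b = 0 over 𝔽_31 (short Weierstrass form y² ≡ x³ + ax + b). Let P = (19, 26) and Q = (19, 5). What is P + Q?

The two points share x = 19 and their y-coordinates satisfy 26 + 5 ≡ 0 (mod 31), so they are inverses. Their sum is the point at infinity.

O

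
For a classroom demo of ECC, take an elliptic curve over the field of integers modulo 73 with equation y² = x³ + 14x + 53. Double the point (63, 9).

tangent at (63, 9): λ = (3·63² + 14)/(2·9) ≡ 22/18. 18⁻¹ ≡ 69 (mod 73), so λ ≡ 22·69 ≡ 58.
  x = λ² - 63 - 63 = 3364 - 126 ≡ 26; y = λ·(63 - 26) - 9 ≡ 20. → (26, 20)

(26, 20)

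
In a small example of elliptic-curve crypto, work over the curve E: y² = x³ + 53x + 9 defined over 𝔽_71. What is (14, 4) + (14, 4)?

(12, 32)

tangent at (14, 4): λ = (3·14² + 53)/(2·4) ≡ 2/8. 8⁻¹ ≡ 9 (mod 71) since 8·9 = 72 ≡ 1, so λ ≡ 2·9 ≡ 18.
  x = λ² - 14 - 14 = 324 - 28 ≡ 12; y = λ·(14 - 12) - 4 ≡ 32. → (12, 32)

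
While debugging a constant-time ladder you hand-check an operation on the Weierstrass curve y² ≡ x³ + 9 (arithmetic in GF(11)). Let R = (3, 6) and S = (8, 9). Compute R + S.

(3, 6) + (8, 9). λ = (9 - 6)/(8 - 3) ≡ 3/5 mod 11. 5⁻¹ ≡ 9 (mod 11), so λ ≡ 5.
  x = λ² - 3 - 8 = 25 - 11 ≡ 3; y = λ·(3 - 3) - 6 ≡ 5. → (3, 5)

(3, 5)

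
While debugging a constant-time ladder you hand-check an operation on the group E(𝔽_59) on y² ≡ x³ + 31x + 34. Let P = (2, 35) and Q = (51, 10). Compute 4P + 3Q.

First 4P:
Double-and-add on 4 = (100)₂. Start with P = (2, 35) for the leading 1-bit.
double: tangent at (2, 35): λ = (3·2² + 31)/(2·35) ≡ 43/11. 11⁻¹ ≡ 43 (mod 59) since 11·43 = 473 ≡ 1, so λ ≡ 43·43 ≡ 20.
  x = λ² - 2 - 2 = 400 - 4 ≡ 42; y = λ·(2 - 42) - 35 ≡ 50. → (42, 50)
double: tangent at (42, 50): λ = (3·42² + 31)/(2·50) ≡ 13/41. 41⁻¹ ≡ 36 (mod 59), so λ ≡ 13·36 ≡ 55.
  x = λ² - 42 - 42 = 3025 - 84 ≡ 50; y = λ·(42 - 50) - 50 ≡ 41. → (50, 41)
4P = (50, 41).
Next 3Q:
Repeated addition: build up to 3Q.
2Q: tangent at (51, 10): λ = (3·51² + 31)/(2·10) ≡ 46/20. 20⁻¹ ≡ 3 (mod 59), so λ ≡ 46·3 ≡ 20.
  x = λ² - 51 - 51 = 400 - 102 ≡ 3; y = λ·(51 - 3) - 10 ≡ 6. → (3, 6)
3Q: (3, 6) + (51, 10). λ = (10 - 6)/(51 - 3) ≡ 4/48 mod 59. 48⁻¹ ≡ 16 (mod 59), so λ ≡ 5.
  x = λ² - 3 - 51 = 25 - 54 ≡ 30; y = λ·(3 - 30) - 6 ≡ 36. → (30, 36)
3Q = (30, 36).
Finally 4P + 3Q:
(50, 41) + (30, 36). λ = (36 - 41)/(30 - 50) ≡ 54/39 mod 59. 39⁻¹ ≡ 56 (mod 59) since 39·56 = 2184 ≡ 1, so λ ≡ 15.
  x = λ² - 50 - 30 = 225 - 80 ≡ 27; y = λ·(50 - 27) - 41 ≡ 9. → (27, 9)

(27, 9)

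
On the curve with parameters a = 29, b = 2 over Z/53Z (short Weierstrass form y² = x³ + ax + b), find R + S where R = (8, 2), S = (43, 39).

(27, 40)

(8, 2) + (43, 39). λ = (39 - 2)/(43 - 8) ≡ 37/35 mod 53. 35⁻¹ ≡ 50 (mod 53) since 35·50 = 1750 ≡ 1, so λ ≡ 48.
  x = λ² - 8 - 43 = 2304 - 51 ≡ 27; y = λ·(8 - 27) - 2 ≡ 40. → (27, 40)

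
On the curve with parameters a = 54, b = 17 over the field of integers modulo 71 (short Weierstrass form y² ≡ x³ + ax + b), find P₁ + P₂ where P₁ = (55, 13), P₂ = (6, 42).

(60, 3)

(55, 13) + (6, 42). λ = (42 - 13)/(6 - 55) ≡ 29/22 mod 71. 22⁻¹ ≡ 42 (mod 71), so λ ≡ 11.
  x = λ² - 55 - 6 = 121 - 61 ≡ 60; y = λ·(55 - 60) - 13 ≡ 3. → (60, 3)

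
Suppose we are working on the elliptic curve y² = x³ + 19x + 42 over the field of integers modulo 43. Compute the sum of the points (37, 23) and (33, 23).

(16, 20)

(37, 23) + (33, 23). λ = (23 - 23)/(33 - 37) ≡ 0/39 mod 43. 39⁻¹ ≡ 32 (mod 43), so λ ≡ 0.
  x = λ² - 37 - 33 = 0 - 70 ≡ 16; y = λ·(37 - 16) - 23 ≡ 20. → (16, 20)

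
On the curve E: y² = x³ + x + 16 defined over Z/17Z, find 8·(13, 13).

Write P = (13, 13).
Repeated addition: build up to 8P.
2P: tangent at (13, 13): λ = (3·13² + 1)/(2·13) ≡ 15/9. 9⁻¹ ≡ 2 (mod 17) since 9·2 = 18 ≡ 1, so λ ≡ 15·2 ≡ 13.
  x = λ² - 13 - 13 = 169 - 26 ≡ 7; y = λ·(13 - 7) - 13 ≡ 14. → (7, 14)
3P: (7, 14) + (13, 13). λ = (13 - 14)/(13 - 7) ≡ 16/6 mod 17. 6⁻¹ ≡ 3 (mod 17) since 6·3 = 18 ≡ 1, so λ ≡ 14.
  x = λ² - 7 - 13 = 196 - 20 ≡ 6; y = λ·(7 - 6) - 14 ≡ 0. → (6, 0)
4P: (6, 0) + (13, 13). λ = (13 - 0)/(13 - 6) ≡ 13/7 mod 17. 7⁻¹ ≡ 5 (mod 17), so λ ≡ 14.
  x = λ² - 6 - 13 = 196 - 19 ≡ 7; y = λ·(6 - 7) - 0 ≡ 3. → (7, 3)
5P: (7, 3) + (13, 13). λ = (13 - 3)/(13 - 7) ≡ 10/6 mod 17. 6⁻¹ ≡ 3 (mod 17), so λ ≡ 13.
  x = λ² - 7 - 13 = 169 - 20 ≡ 13; y = λ·(7 - 13) - 3 ≡ 4. → (13, 4)
6P: (13, 4) + (13, 13): same x and y₁ ≡ -y₂, so the sum is O.
7P: O + (13, 13) = (13, 13) (identity).
8P: tangent at (13, 13): λ = (3·13² + 1)/(2·13) ≡ 15/9. 9⁻¹ ≡ 2 (mod 17), so λ ≡ 15·2 ≡ 13.
  x = λ² - 13 - 13 = 169 - 26 ≡ 7; y = λ·(13 - 7) - 13 ≡ 14. → (7, 14)

(7, 14)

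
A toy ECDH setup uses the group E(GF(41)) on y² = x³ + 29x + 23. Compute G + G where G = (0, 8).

(39, 11)

tangent at (0, 8): λ = (3·0² + 29)/(2·8) ≡ 29/16. 16⁻¹ ≡ 18 (mod 41) since 16·18 = 288 ≡ 1, so λ ≡ 29·18 ≡ 30.
  x = λ² - 0 - 0 = 900 - 0 ≡ 39; y = λ·(0 - 39) - 8 ≡ 11. → (39, 11)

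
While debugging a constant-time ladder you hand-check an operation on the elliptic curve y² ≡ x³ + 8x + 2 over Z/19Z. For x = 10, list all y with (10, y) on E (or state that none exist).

none

x³ + 8x + 2 = 1082 ≡ 18 (mod 19).
18 is a non-residue mod 19; no y exists.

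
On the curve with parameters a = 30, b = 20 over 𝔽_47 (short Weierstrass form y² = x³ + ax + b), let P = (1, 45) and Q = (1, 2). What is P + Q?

O

The two points share x = 1 and their y-coordinates satisfy 45 + 2 ≡ 0 (mod 47), so they are inverses. Their sum is O.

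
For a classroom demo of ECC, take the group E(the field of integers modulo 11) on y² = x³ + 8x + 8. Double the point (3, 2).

tangent at (3, 2): λ = (3·3² + 8)/(2·2) ≡ 2/4. 4⁻¹ ≡ 3 (mod 11), so λ ≡ 2·3 ≡ 6.
  x = λ² - 3 - 3 = 36 - 6 ≡ 8; y = λ·(3 - 8) - 2 ≡ 1. → (8, 1)

(8, 1)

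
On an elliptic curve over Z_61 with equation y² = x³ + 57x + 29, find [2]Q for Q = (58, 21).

(10, 14)

tangent at (58, 21): λ = (3·58² + 57)/(2·21) ≡ 23/42. 42⁻¹ ≡ 16 (mod 61), so λ ≡ 23·16 ≡ 2.
  x = λ² - 58 - 58 = 4 - 116 ≡ 10; y = λ·(58 - 10) - 21 ≡ 14. → (10, 14)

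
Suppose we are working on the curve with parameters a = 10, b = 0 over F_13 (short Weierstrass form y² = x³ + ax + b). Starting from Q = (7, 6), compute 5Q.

(7, 6)

Double-and-add on 5 = (101)₂. Start with Q = (7, 6) for the leading 1-bit.
double: tangent at (7, 6): λ = (3·7² + 10)/(2·6) ≡ 1/12. 12⁻¹ ≡ 12 (mod 13) since 12·12 = 144 ≡ 1, so λ ≡ 1·12 ≡ 12.
  x = λ² - 7 - 7 = 144 - 14 ≡ 0; y = λ·(7 - 0) - 6 ≡ 0. → (0, 0)
double: (0, 0) + (0, 0): same x and y₁ ≡ -y₂, so the sum is O.
add Q: O + (7, 6) = (7, 6) (identity).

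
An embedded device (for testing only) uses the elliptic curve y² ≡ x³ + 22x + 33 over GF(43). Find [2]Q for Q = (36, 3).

tangent at (36, 3): λ = (3·36² + 22)/(2·3) ≡ 40/6. 6⁻¹ ≡ 36 (mod 43), so λ ≡ 40·36 ≡ 21.
  x = λ² - 36 - 36 = 441 - 72 ≡ 25; y = λ·(36 - 25) - 3 ≡ 13. → (25, 13)

(25, 13)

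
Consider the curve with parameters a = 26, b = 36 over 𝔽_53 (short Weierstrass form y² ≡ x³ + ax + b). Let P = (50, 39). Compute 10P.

(12, 50)

Double-and-add on 10 = (1010)₂. Start with P = (50, 39) for the leading 1-bit.
double: tangent at (50, 39): λ = (3·50² + 26)/(2·39) ≡ 0/25. 25⁻¹ ≡ 17 (mod 53), so λ ≡ 0·17 ≡ 0.
  x = λ² - 50 - 50 = 0 - 100 ≡ 6; y = λ·(50 - 6) - 39 ≡ 14. → (6, 14)
double: tangent at (6, 14): λ = (3·6² + 26)/(2·14) ≡ 28/28. 28⁻¹ ≡ 36 (mod 53) since 28·36 = 1008 ≡ 1, so λ ≡ 28·36 ≡ 1.
  x = λ² - 6 - 6 = 1 - 12 ≡ 42; y = λ·(6 - 42) - 14 ≡ 3. → (42, 3)
add P: (42, 3) + (50, 39). λ = (39 - 3)/(50 - 42) ≡ 36/8 mod 53. 8⁻¹ ≡ 20 (mod 53), so λ ≡ 31.
  x = λ² - 42 - 50 = 961 - 92 ≡ 21; y = λ·(42 - 21) - 3 ≡ 12. → (21, 12)
double: tangent at (21, 12): λ = (3·21² + 26)/(2·12) ≡ 24/24. 24⁻¹ ≡ 42 (mod 53) since 24·42 = 1008 ≡ 1, so λ ≡ 24·42 ≡ 1.
  x = λ² - 21 - 21 = 1 - 42 ≡ 12; y = λ·(21 - 12) - 12 ≡ 50. → (12, 50)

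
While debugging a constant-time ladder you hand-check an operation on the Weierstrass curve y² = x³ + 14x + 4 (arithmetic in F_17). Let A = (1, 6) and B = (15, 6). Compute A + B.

(1, 6) + (15, 6). λ = (6 - 6)/(15 - 1) ≡ 0/14 mod 17. 14⁻¹ ≡ 11 (mod 17) since 14·11 = 154 ≡ 1, so λ ≡ 0.
  x = λ² - 1 - 15 = 0 - 16 ≡ 1; y = λ·(1 - 1) - 6 ≡ 11. → (1, 11)

(1, 11)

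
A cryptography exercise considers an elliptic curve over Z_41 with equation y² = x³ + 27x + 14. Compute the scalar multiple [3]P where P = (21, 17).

(21, 24)

Repeated addition: build up to 3P.
2P: tangent at (21, 17): λ = (3·21² + 27)/(2·17) ≡ 38/34. 34⁻¹ ≡ 35 (mod 41) since 34·35 = 1190 ≡ 1, so λ ≡ 38·35 ≡ 18.
  x = λ² - 21 - 21 = 324 - 42 ≡ 36; y = λ·(21 - 36) - 17 ≡ 0. → (36, 0)
3P: (36, 0) + (21, 17). λ = (17 - 0)/(21 - 36) ≡ 17/26 mod 41. 26⁻¹ ≡ 30 (mod 41), so λ ≡ 18.
  x = λ² - 36 - 21 = 324 - 57 ≡ 21; y = λ·(36 - 21) - 0 ≡ 24. → (21, 24)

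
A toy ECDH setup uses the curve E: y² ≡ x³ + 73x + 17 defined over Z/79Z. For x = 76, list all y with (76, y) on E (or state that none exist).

x³ + 73x + 17 = 444541 ≡ 8 (mod 79).
Square roots of 8 mod 79: 18 and 61 (since 18² = 324 ≡ 8).

18, 61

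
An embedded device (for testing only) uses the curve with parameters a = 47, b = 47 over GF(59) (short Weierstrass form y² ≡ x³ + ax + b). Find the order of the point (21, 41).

3

2P: tangent at (21, 41): λ = (3·21² + 47)/(2·41) ≡ 13/23. 23⁻¹ ≡ 18 (mod 59), so λ ≡ 13·18 ≡ 57.
  x = λ² - 21 - 21 = 3249 - 42 ≡ 21; y = λ·(21 - 21) - 41 ≡ 18. → (21, 18)
3P: (21, 18) + (21, 41): same x and y₁ ≡ -y₂, so the sum is O.
3P = O, so the order is 3.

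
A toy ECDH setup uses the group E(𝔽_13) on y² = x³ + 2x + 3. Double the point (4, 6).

(9, 10)

tangent at (4, 6): λ = (3·4² + 2)/(2·6) ≡ 11/12. 12⁻¹ ≡ 12 (mod 13) since 12·12 = 144 ≡ 1, so λ ≡ 11·12 ≡ 2.
  x = λ² - 4 - 4 = 4 - 8 ≡ 9; y = λ·(4 - 9) - 6 ≡ 10. → (9, 10)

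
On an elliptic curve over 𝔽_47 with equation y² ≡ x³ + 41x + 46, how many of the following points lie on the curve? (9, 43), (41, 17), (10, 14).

(9, 43): 43² ≡ 16, rhs ≡ 16 → on.
(41, 17): 17² ≡ 7, rhs ≡ 7 → on.
(10, 14): 14² ≡ 8, rhs ≡ 46 → off.

2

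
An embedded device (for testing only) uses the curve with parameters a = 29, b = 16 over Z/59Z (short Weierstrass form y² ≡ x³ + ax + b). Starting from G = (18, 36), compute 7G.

(0, 4)

Double-and-add on 7 = (111)₂. Start with G = (18, 36) for the leading 1-bit.
double: tangent at (18, 36): λ = (3·18² + 29)/(2·36) ≡ 57/13. 13⁻¹ ≡ 50 (mod 59), so λ ≡ 57·50 ≡ 18.
  x = λ² - 18 - 18 = 324 - 36 ≡ 52; y = λ·(18 - 52) - 36 ≡ 1. → (52, 1)
add G: (52, 1) + (18, 36). λ = (36 - 1)/(18 - 52) ≡ 35/25 mod 59. 25⁻¹ ≡ 26 (mod 59), so λ ≡ 25.
  x = λ² - 52 - 18 = 625 - 70 ≡ 24; y = λ·(52 - 24) - 1 ≡ 50. → (24, 50)
double: tangent at (24, 50): λ = (3·24² + 29)/(2·50) ≡ 46/41. 41⁻¹ ≡ 36 (mod 59), so λ ≡ 46·36 ≡ 4.
  x = λ² - 24 - 24 = 16 - 48 ≡ 27; y = λ·(24 - 27) - 50 ≡ 56. → (27, 56)
add G: (27, 56) + (18, 36). λ = (36 - 56)/(18 - 27) ≡ 39/50 mod 59. 50⁻¹ ≡ 13 (mod 59), so λ ≡ 35.
  x = λ² - 27 - 18 = 1225 - 45 ≡ 0; y = λ·(27 - 0) - 56 ≡ 4. → (0, 4)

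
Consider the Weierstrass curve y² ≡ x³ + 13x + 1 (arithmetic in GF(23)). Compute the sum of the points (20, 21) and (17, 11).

(15, 11)

(20, 21) + (17, 11). λ = (11 - 21)/(17 - 20) ≡ 13/20 mod 23. 20⁻¹ ≡ 15 (mod 23), so λ ≡ 11.
  x = λ² - 20 - 17 = 121 - 37 ≡ 15; y = λ·(20 - 15) - 21 ≡ 11. → (15, 11)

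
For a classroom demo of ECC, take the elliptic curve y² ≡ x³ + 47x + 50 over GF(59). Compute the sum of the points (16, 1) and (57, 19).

(16, 1) + (57, 19). λ = (19 - 1)/(57 - 16) ≡ 18/41 mod 59. 41⁻¹ ≡ 36 (mod 59) since 41·36 = 1476 ≡ 1, so λ ≡ 58.
  x = λ² - 16 - 57 = 3364 - 73 ≡ 46; y = λ·(16 - 46) - 1 ≡ 29. → (46, 29)

(46, 29)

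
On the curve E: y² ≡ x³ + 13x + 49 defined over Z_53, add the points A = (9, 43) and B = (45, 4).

(16, 22)

(9, 43) + (45, 4). λ = (4 - 43)/(45 - 9) ≡ 14/36 mod 53. 36⁻¹ ≡ 28 (mod 53), so λ ≡ 21.
  x = λ² - 9 - 45 = 441 - 54 ≡ 16; y = λ·(9 - 16) - 43 ≡ 22. → (16, 22)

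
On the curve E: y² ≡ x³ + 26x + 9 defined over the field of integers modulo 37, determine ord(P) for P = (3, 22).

2P: tangent at (3, 22): λ = (3·3² + 26)/(2·22) ≡ 16/7. 7⁻¹ ≡ 16 (mod 37), so λ ≡ 16·16 ≡ 34.
  x = λ² - 3 - 3 = 1156 - 6 ≡ 3; y = λ·(3 - 3) - 22 ≡ 15. → (3, 15)
3P: (3, 15) + (3, 22): same x and y₁ ≡ -y₂, so the sum is O.
3P = O, so the order is 3.

3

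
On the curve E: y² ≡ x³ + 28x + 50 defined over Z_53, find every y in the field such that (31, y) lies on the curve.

x³ + 28x + 50 = 30709 ≡ 22 (mod 53).
22 is a non-residue mod 53; no y exists.

none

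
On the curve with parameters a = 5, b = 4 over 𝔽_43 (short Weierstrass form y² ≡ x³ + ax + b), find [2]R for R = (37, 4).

(16, 40)

tangent at (37, 4): λ = (3·37² + 5)/(2·4) ≡ 27/8. 8⁻¹ ≡ 27 (mod 43), so λ ≡ 27·27 ≡ 41.
  x = λ² - 37 - 37 = 1681 - 74 ≡ 16; y = λ·(37 - 16) - 4 ≡ 40. → (16, 40)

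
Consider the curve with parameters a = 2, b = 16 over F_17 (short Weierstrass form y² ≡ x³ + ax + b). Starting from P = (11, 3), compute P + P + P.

Repeated addition: build up to 3P.
2P: tangent at (11, 3): λ = (3·11² + 2)/(2·3) ≡ 8/6. 6⁻¹ ≡ 3 (mod 17), so λ ≡ 8·3 ≡ 7.
  x = λ² - 11 - 11 = 49 - 22 ≡ 10; y = λ·(11 - 10) - 3 ≡ 4. → (10, 4)
3P: (10, 4) + (11, 3). λ = (3 - 4)/(11 - 10) ≡ 16/1 mod 17. 1⁻¹ ≡ 1 (mod 17), so λ ≡ 16.
  x = λ² - 10 - 11 = 256 - 21 ≡ 14; y = λ·(10 - 14) - 4 ≡ 0. → (14, 0)

(14, 0)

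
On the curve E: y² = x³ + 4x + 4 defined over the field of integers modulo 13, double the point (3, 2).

(11, 1)

tangent at (3, 2): λ = (3·3² + 4)/(2·2) ≡ 5/4. 4⁻¹ ≡ 10 (mod 13), so λ ≡ 5·10 ≡ 11.
  x = λ² - 3 - 3 = 121 - 6 ≡ 11; y = λ·(3 - 11) - 2 ≡ 1. → (11, 1)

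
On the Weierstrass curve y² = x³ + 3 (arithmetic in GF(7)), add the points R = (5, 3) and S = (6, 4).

(5, 3) + (6, 4). λ = (4 - 3)/(6 - 5) ≡ 1/1 mod 7. 1⁻¹ ≡ 1 (mod 7) since 1·1 = 1 ≡ 1, so λ ≡ 1.
  x = λ² - 5 - 6 = 1 - 11 ≡ 4; y = λ·(5 - 4) - 3 ≡ 5. → (4, 5)

(4, 5)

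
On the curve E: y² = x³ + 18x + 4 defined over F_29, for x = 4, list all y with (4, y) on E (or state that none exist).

13, 16

x³ + 18x + 4 = 140 ≡ 24 (mod 29).
Square roots of 24 mod 29: 13 and 16 (since 13² = 169 ≡ 24).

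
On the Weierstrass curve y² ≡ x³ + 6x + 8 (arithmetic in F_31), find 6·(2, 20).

(26, 16)

Write P = (2, 20).
Repeated addition: build up to 6P.
2P: tangent at (2, 20): λ = (3·2² + 6)/(2·20) ≡ 18/9. 9⁻¹ ≡ 7 (mod 31), so λ ≡ 18·7 ≡ 2.
  x = λ² - 2 - 2 = 4 - 4 ≡ 0; y = λ·(2 - 0) - 20 ≡ 15. → (0, 15)
3P: (0, 15) + (2, 20). λ = (20 - 15)/(2 - 0) ≡ 5/2 mod 31. 2⁻¹ ≡ 16 (mod 31), so λ ≡ 18.
  x = λ² - 0 - 2 = 324 - 2 ≡ 12; y = λ·(0 - 12) - 15 ≡ 17. → (12, 17)
4P: (12, 17) + (2, 20). λ = (20 - 17)/(2 - 12) ≡ 3/21 mod 31. 21⁻¹ ≡ 3 (mod 31), so λ ≡ 9.
  x = λ² - 12 - 2 = 81 - 14 ≡ 5; y = λ·(12 - 5) - 17 ≡ 15. → (5, 15)
5P: (5, 15) + (2, 20). λ = (20 - 15)/(2 - 5) ≡ 5/28 mod 31. 28⁻¹ ≡ 10 (mod 31), so λ ≡ 19.
  x = λ² - 5 - 2 = 361 - 7 ≡ 13; y = λ·(5 - 13) - 15 ≡ 19. → (13, 19)
6P: (13, 19) + (2, 20). λ = (20 - 19)/(2 - 13) ≡ 1/20 mod 31. 20⁻¹ ≡ 14 (mod 31), so λ ≡ 14.
  x = λ² - 13 - 2 = 196 - 15 ≡ 26; y = λ·(13 - 26) - 19 ≡ 16. → (26, 16)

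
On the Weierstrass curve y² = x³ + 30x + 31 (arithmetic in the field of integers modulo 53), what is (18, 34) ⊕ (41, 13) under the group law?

(30, 0)

(18, 34) + (41, 13). λ = (13 - 34)/(41 - 18) ≡ 32/23 mod 53. 23⁻¹ ≡ 30 (mod 53) since 23·30 = 690 ≡ 1, so λ ≡ 6.
  x = λ² - 18 - 41 = 36 - 59 ≡ 30; y = λ·(18 - 30) - 34 ≡ 0. → (30, 0)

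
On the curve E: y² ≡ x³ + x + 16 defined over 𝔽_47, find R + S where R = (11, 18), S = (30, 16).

(11, 18) + (30, 16). λ = (16 - 18)/(30 - 11) ≡ 45/19 mod 47. 19⁻¹ ≡ 5 (mod 47), so λ ≡ 37.
  x = λ² - 11 - 30 = 1369 - 41 ≡ 12; y = λ·(11 - 12) - 18 ≡ 39. → (12, 39)

(12, 39)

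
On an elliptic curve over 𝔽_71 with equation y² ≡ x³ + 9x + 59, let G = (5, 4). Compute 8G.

Repeated addition: build up to 8G.
2G: tangent at (5, 4): λ = (3·5² + 9)/(2·4) ≡ 13/8. 8⁻¹ ≡ 9 (mod 71) since 8·9 = 72 ≡ 1, so λ ≡ 13·9 ≡ 46.
  x = λ² - 5 - 5 = 2116 - 10 ≡ 47; y = λ·(5 - 47) - 4 ≡ 52. → (47, 52)
3G: (47, 52) + (5, 4). λ = (4 - 52)/(5 - 47) ≡ 23/29 mod 71. 29⁻¹ ≡ 49 (mod 71), so λ ≡ 62.
  x = λ² - 47 - 5 = 3844 - 52 ≡ 29; y = λ·(47 - 29) - 52 ≡ 70. → (29, 70)
4G: (29, 70) + (5, 4). λ = (4 - 70)/(5 - 29) ≡ 5/47 mod 71. 47⁻¹ ≡ 68 (mod 71) since 47·68 = 3196 ≡ 1, so λ ≡ 56.
  x = λ² - 29 - 5 = 3136 - 34 ≡ 49; y = λ·(29 - 49) - 70 ≡ 17. → (49, 17)
5G: (49, 17) + (5, 4). λ = (4 - 17)/(5 - 49) ≡ 58/27 mod 71. 27⁻¹ ≡ 50 (mod 71), so λ ≡ 60.
  x = λ² - 49 - 5 = 3600 - 54 ≡ 67; y = λ·(49 - 67) - 17 ≡ 39. → (67, 39)
6G: (67, 39) + (5, 4). λ = (4 - 39)/(5 - 67) ≡ 36/9 mod 71. 9⁻¹ ≡ 8 (mod 71) since 9·8 = 72 ≡ 1, so λ ≡ 4.
  x = λ² - 67 - 5 = 16 - 72 ≡ 15; y = λ·(67 - 15) - 39 ≡ 27. → (15, 27)
7G: (15, 27) + (5, 4). λ = (4 - 27)/(5 - 15) ≡ 48/61 mod 71. 61⁻¹ ≡ 7 (mod 71) since 61·7 = 427 ≡ 1, so λ ≡ 52.
  x = λ² - 15 - 5 = 2704 - 20 ≡ 57; y = λ·(15 - 57) - 27 ≡ 61. → (57, 61)
8G: (57, 61) + (5, 4). λ = (4 - 61)/(5 - 57) ≡ 14/19 mod 71. 19⁻¹ ≡ 15 (mod 71), so λ ≡ 68.
  x = λ² - 57 - 5 = 4624 - 62 ≡ 18; y = λ·(57 - 18) - 61 ≡ 35. → (18, 35)

(18, 35)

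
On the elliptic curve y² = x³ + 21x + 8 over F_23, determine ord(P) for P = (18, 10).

2P: tangent at (18, 10): λ = (3·18² + 21)/(2·10) ≡ 4/20. 20⁻¹ ≡ 15 (mod 23), so λ ≡ 4·15 ≡ 14.
  x = λ² - 18 - 18 = 196 - 36 ≡ 22; y = λ·(18 - 22) - 10 ≡ 3. → (22, 3)
3P: (22, 3) + (18, 10). λ = (10 - 3)/(18 - 22) ≡ 7/19 mod 23. 19⁻¹ ≡ 17 (mod 23), so λ ≡ 4.
  x = λ² - 22 - 18 = 16 - 40 ≡ 22; y = λ·(22 - 22) - 3 ≡ 20. → (22, 20)
4P: (22, 20) + (18, 10). λ = (10 - 20)/(18 - 22) ≡ 13/19 mod 23. 19⁻¹ ≡ 17 (mod 23) since 19·17 = 323 ≡ 1, so λ ≡ 14.
  x = λ² - 22 - 18 = 196 - 40 ≡ 18; y = λ·(22 - 18) - 20 ≡ 13. → (18, 13)
5P: (18, 13) + (18, 10): same x and y₁ ≡ -y₂, so the sum is 𝒪.
5P = 𝒪, so the order is 5.

5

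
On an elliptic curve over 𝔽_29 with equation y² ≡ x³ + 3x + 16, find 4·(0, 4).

Write G = (0, 4).
Repeated addition: build up to 4G.
2G: tangent at (0, 4): λ = (3·0² + 3)/(2·4) ≡ 3/8. 8⁻¹ ≡ 11 (mod 29), so λ ≡ 3·11 ≡ 4.
  x = λ² - 0 - 0 = 16 - 0 ≡ 16; y = λ·(0 - 16) - 4 ≡ 19. → (16, 19)
3G: (16, 19) + (0, 4). λ = (4 - 19)/(0 - 16) ≡ 14/13 mod 29. 13⁻¹ ≡ 9 (mod 29), so λ ≡ 10.
  x = λ² - 16 - 0 = 100 - 16 ≡ 26; y = λ·(16 - 26) - 19 ≡ 26. → (26, 26)
4G: (26, 26) + (0, 4). λ = (4 - 26)/(0 - 26) ≡ 7/3 mod 29. 3⁻¹ ≡ 10 (mod 29) since 3·10 = 30 ≡ 1, so λ ≡ 12.
  x = λ² - 26 - 0 = 144 - 26 ≡ 2; y = λ·(26 - 2) - 26 ≡ 1. → (2, 1)

(2, 1)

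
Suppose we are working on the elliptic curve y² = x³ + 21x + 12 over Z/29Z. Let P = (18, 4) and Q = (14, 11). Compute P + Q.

(20, 14)

(18, 4) + (14, 11). λ = (11 - 4)/(14 - 18) ≡ 7/25 mod 29. 25⁻¹ ≡ 7 (mod 29), so λ ≡ 20.
  x = λ² - 18 - 14 = 400 - 32 ≡ 20; y = λ·(18 - 20) - 4 ≡ 14. → (20, 14)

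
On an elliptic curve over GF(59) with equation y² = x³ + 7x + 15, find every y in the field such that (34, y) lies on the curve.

x³ + 7x + 15 = 39557 ≡ 27 (mod 59).
Square roots of 27 mod 59: 26 and 33 (since 26² = 676 ≡ 27).

26, 33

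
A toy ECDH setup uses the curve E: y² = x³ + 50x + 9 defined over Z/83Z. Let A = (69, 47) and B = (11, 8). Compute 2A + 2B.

First 2A:
Repeated addition: build up to 2A.
2A: tangent at (69, 47): λ = (3·69² + 50)/(2·47) ≡ 57/11. 11⁻¹ ≡ 68 (mod 83) since 11·68 = 748 ≡ 1, so λ ≡ 57·68 ≡ 58.
  x = λ² - 69 - 69 = 3364 - 138 ≡ 72; y = λ·(69 - 72) - 47 ≡ 28. → (72, 28)
2A = (72, 28).
Next 2B:
Repeated addition: build up to 2B.
2B: tangent at (11, 8): λ = (3·11² + 50)/(2·8) ≡ 81/16. 16⁻¹ ≡ 26 (mod 83) since 16·26 = 416 ≡ 1, so λ ≡ 81·26 ≡ 31.
  x = λ² - 11 - 11 = 961 - 22 ≡ 26; y = λ·(11 - 26) - 8 ≡ 25. → (26, 25)
2B = (26, 25).
Finally 2A + 2B:
(72, 28) + (26, 25). λ = (25 - 28)/(26 - 72) ≡ 80/37 mod 83. 37⁻¹ ≡ 9 (mod 83) since 37·9 = 333 ≡ 1, so λ ≡ 56.
  x = λ² - 72 - 26 = 3136 - 98 ≡ 50; y = λ·(72 - 50) - 28 ≡ 42. → (50, 42)

(50, 42)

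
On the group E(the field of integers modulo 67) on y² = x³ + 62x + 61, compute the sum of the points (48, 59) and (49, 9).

(48, 59) + (49, 9). λ = (9 - 59)/(49 - 48) ≡ 17/1 mod 67. 1⁻¹ ≡ 1 (mod 67), so λ ≡ 17.
  x = λ² - 48 - 49 = 289 - 97 ≡ 58; y = λ·(48 - 58) - 59 ≡ 39. → (58, 39)

(58, 39)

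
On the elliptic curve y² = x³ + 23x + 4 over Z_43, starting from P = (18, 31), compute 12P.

Double-and-add on 12 = (1100)₂. Start with P = (18, 31) for the leading 1-bit.
double: tangent at (18, 31): λ = (3·18² + 23)/(2·31) ≡ 6/19. 19⁻¹ ≡ 34 (mod 43) since 19·34 = 646 ≡ 1, so λ ≡ 6·34 ≡ 32.
  x = λ² - 18 - 18 = 1024 - 36 ≡ 42; y = λ·(18 - 42) - 31 ≡ 18. → (42, 18)
add P: (42, 18) + (18, 31). λ = (31 - 18)/(18 - 42) ≡ 13/19 mod 43. 19⁻¹ ≡ 34 (mod 43), so λ ≡ 12.
  x = λ² - 42 - 18 = 144 - 60 ≡ 41; y = λ·(42 - 41) - 18 ≡ 37. → (41, 37)
double: tangent at (41, 37): λ = (3·41² + 23)/(2·37) ≡ 35/31. 31⁻¹ ≡ 25 (mod 43) since 31·25 = 775 ≡ 1, so λ ≡ 35·25 ≡ 15.
  x = λ² - 41 - 41 = 225 - 82 ≡ 14; y = λ·(41 - 14) - 37 ≡ 24. → (14, 24)
double: tangent at (14, 24): λ = (3·14² + 23)/(2·24) ≡ 9/5. 5⁻¹ ≡ 26 (mod 43), so λ ≡ 9·26 ≡ 19.
  x = λ² - 14 - 14 = 361 - 28 ≡ 32; y = λ·(14 - 32) - 24 ≡ 21. → (32, 21)

(32, 21)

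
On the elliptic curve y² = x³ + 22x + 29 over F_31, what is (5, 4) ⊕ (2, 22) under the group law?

(5, 4) + (2, 22). λ = (22 - 4)/(2 - 5) ≡ 18/28 mod 31. 28⁻¹ ≡ 10 (mod 31), so λ ≡ 25.
  x = λ² - 5 - 2 = 625 - 7 ≡ 29; y = λ·(5 - 29) - 4 ≡ 16. → (29, 16)

(29, 16)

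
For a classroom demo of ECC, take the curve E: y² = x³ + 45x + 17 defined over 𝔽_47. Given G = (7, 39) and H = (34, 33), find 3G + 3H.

(43, 14)

First 3G:
Repeated addition: build up to 3G.
2G: tangent at (7, 39): λ = (3·7² + 45)/(2·39) ≡ 4/31. 31⁻¹ ≡ 44 (mod 47), so λ ≡ 4·44 ≡ 35.
  x = λ² - 7 - 7 = 1225 - 14 ≡ 36; y = λ·(7 - 36) - 39 ≡ 27. → (36, 27)
3G: (36, 27) + (7, 39). λ = (39 - 27)/(7 - 36) ≡ 12/18 mod 47. 18⁻¹ ≡ 34 (mod 47) since 18·34 = 612 ≡ 1, so λ ≡ 32.
  x = λ² - 36 - 7 = 1024 - 43 ≡ 41; y = λ·(36 - 41) - 27 ≡ 1. → (41, 1)
3G = (41, 1).
Next 3H:
Repeated addition: build up to 3H.
2H: tangent at (34, 33): λ = (3·34² + 45)/(2·33) ≡ 35/19. 19⁻¹ ≡ 5 (mod 47), so λ ≡ 35·5 ≡ 34.
  x = λ² - 34 - 34 = 1156 - 68 ≡ 7; y = λ·(34 - 7) - 33 ≡ 39. → (7, 39)
3H: (7, 39) + (34, 33). λ = (33 - 39)/(34 - 7) ≡ 41/27 mod 47. 27⁻¹ ≡ 7 (mod 47) since 27·7 = 189 ≡ 1, so λ ≡ 5.
  x = λ² - 7 - 34 = 25 - 41 ≡ 31; y = λ·(7 - 31) - 39 ≡ 29. → (31, 29)
3H = (31, 29).
Finally 3G + 3H:
(41, 1) + (31, 29). λ = (29 - 1)/(31 - 41) ≡ 28/37 mod 47. 37⁻¹ ≡ 14 (mod 47) since 37·14 = 518 ≡ 1, so λ ≡ 16.
  x = λ² - 41 - 31 = 256 - 72 ≡ 43; y = λ·(41 - 43) - 1 ≡ 14. → (43, 14)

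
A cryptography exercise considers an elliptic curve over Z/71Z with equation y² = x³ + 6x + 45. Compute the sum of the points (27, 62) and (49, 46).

(27, 62) + (49, 46). λ = (46 - 62)/(49 - 27) ≡ 55/22 mod 71. 22⁻¹ ≡ 42 (mod 71), so λ ≡ 38.
  x = λ² - 27 - 49 = 1444 - 76 ≡ 19; y = λ·(27 - 19) - 62 ≡ 29. → (19, 29)

(19, 29)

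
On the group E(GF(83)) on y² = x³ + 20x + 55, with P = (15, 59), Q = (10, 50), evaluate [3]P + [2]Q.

(80, 47)

First 3P:
Repeated addition: build up to 3P.
2P: tangent at (15, 59): λ = (3·15² + 20)/(2·59) ≡ 31/35. 35⁻¹ ≡ 19 (mod 83), so λ ≡ 31·19 ≡ 8.
  x = λ² - 15 - 15 = 64 - 30 ≡ 34; y = λ·(15 - 34) - 59 ≡ 38. → (34, 38)
3P: (34, 38) + (15, 59). λ = (59 - 38)/(15 - 34) ≡ 21/64 mod 83. 64⁻¹ ≡ 48 (mod 83) since 64·48 = 3072 ≡ 1, so λ ≡ 12.
  x = λ² - 34 - 15 = 144 - 49 ≡ 12; y = λ·(34 - 12) - 38 ≡ 60. → (12, 60)
3P = (12, 60).
Next 2Q:
Repeated addition: build up to 2Q.
2Q: tangent at (10, 50): λ = (3·10² + 20)/(2·50) ≡ 71/17. 17⁻¹ ≡ 44 (mod 83), so λ ≡ 71·44 ≡ 53.
  x = λ² - 10 - 10 = 2809 - 20 ≡ 50; y = λ·(10 - 50) - 50 ≡ 71. → (50, 71)
2Q = (50, 71).
Finally 3P + 2Q:
(12, 60) + (50, 71). λ = (71 - 60)/(50 - 12) ≡ 11/38 mod 83. 38⁻¹ ≡ 59 (mod 83) since 38·59 = 2242 ≡ 1, so λ ≡ 68.
  x = λ² - 12 - 50 = 4624 - 62 ≡ 80; y = λ·(12 - 80) - 60 ≡ 47. → (80, 47)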